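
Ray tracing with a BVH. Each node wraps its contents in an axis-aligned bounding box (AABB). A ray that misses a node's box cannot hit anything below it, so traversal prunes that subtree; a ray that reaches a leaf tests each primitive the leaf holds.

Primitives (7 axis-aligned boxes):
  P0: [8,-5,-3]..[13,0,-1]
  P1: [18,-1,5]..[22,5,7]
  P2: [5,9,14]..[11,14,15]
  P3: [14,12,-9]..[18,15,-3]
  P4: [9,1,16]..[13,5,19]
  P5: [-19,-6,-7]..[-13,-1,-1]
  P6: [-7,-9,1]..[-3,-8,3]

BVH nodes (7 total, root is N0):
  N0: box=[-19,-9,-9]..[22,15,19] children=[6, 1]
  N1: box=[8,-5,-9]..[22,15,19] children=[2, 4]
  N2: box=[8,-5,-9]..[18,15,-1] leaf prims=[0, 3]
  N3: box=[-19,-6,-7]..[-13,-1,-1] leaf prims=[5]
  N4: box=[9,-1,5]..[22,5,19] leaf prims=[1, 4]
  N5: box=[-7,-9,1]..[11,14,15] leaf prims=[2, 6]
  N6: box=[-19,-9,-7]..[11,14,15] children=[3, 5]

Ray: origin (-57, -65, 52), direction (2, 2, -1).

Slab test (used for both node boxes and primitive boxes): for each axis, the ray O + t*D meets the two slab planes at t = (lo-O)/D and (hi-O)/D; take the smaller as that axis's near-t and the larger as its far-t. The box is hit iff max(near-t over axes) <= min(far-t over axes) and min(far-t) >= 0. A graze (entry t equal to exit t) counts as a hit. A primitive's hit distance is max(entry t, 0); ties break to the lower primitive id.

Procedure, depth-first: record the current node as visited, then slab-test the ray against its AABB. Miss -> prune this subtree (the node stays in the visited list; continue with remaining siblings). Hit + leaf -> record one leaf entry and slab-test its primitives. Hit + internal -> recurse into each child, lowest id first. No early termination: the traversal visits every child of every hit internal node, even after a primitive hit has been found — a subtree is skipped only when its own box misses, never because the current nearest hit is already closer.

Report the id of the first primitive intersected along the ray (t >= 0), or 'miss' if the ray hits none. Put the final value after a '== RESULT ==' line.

Walk:
N0 x:[19,79/2] y:[28,40] z:[33,61] -> hit [33,79/2], descend [1, 6]
  N1 x:[65/2,79/2] y:[30,40] z:[33,61] -> hit [33,79/2], descend [2, 4]
    N2 x:[65/2,75/2] y:[30,40] z:[53,61] -> miss, prune
    N4 x:[33,79/2] y:[32,35] z:[33,47] -> hit [33,35] leaf, test {P1(miss), P4@t=33}
  N6 x:[19,34] y:[28,79/2] z:[37,59] -> miss, prune

Summary -> nodes [0, 1, 2, 4, 6]; box-tests=5; leaf-entries=1; first=P4

== RESULT ==
4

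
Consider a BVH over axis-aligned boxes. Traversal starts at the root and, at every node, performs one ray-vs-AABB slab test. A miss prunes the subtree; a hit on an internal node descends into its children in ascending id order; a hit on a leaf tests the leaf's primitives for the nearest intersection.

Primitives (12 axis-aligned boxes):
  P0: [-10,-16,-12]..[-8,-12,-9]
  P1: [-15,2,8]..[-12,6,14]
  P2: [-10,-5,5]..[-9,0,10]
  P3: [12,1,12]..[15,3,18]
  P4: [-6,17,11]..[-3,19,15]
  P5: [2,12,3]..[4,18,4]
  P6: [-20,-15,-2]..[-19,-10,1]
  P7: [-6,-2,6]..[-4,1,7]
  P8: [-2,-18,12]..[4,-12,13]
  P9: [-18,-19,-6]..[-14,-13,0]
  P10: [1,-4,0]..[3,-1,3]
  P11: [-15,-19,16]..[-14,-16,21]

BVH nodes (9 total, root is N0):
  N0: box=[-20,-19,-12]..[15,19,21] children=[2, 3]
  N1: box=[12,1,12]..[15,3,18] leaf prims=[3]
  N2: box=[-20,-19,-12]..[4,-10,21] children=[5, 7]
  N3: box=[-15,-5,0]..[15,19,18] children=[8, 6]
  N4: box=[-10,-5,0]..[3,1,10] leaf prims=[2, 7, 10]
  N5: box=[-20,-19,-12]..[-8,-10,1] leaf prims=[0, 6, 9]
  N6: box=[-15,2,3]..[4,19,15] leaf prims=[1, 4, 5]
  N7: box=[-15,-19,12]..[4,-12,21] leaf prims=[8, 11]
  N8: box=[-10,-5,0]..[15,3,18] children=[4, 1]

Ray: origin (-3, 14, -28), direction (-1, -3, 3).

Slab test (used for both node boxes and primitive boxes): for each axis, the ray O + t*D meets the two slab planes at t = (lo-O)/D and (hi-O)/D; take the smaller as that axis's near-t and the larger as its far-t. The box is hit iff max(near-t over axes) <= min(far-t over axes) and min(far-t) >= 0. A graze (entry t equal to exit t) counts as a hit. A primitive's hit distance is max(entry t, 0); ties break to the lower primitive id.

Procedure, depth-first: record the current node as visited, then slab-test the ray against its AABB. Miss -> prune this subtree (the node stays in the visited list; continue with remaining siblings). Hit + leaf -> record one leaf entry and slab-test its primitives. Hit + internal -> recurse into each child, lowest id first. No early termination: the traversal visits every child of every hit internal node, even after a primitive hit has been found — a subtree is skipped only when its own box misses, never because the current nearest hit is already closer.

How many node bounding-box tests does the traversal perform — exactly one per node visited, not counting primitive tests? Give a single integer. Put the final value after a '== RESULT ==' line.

Trace the traversal:
N0 x:[-18,17] y:[-5/3,11] z:[16/3,49/3] -> hit [16/3,11], descend [2, 3]
  N2 x:[-7,17] y:[8,11] z:[16/3,49/3] -> hit [8,11], descend [5, 7]
    N5 x:[5,17] y:[8,11] z:[16/3,29/3] -> hit [8,29/3] leaf, test {P0(miss), P6(miss), P9(miss)}
    N7 x:[-7,12] y:[26/3,11] z:[40/3,49/3] -> miss, prune
  N3 x:[-18,12] y:[-5/3,19/3] z:[28/3,46/3] -> miss, prune

Summary -> nodes [0, 2, 5, 7, 3]; box-tests=5; leaf-entries=1; first=miss

== RESULT ==
5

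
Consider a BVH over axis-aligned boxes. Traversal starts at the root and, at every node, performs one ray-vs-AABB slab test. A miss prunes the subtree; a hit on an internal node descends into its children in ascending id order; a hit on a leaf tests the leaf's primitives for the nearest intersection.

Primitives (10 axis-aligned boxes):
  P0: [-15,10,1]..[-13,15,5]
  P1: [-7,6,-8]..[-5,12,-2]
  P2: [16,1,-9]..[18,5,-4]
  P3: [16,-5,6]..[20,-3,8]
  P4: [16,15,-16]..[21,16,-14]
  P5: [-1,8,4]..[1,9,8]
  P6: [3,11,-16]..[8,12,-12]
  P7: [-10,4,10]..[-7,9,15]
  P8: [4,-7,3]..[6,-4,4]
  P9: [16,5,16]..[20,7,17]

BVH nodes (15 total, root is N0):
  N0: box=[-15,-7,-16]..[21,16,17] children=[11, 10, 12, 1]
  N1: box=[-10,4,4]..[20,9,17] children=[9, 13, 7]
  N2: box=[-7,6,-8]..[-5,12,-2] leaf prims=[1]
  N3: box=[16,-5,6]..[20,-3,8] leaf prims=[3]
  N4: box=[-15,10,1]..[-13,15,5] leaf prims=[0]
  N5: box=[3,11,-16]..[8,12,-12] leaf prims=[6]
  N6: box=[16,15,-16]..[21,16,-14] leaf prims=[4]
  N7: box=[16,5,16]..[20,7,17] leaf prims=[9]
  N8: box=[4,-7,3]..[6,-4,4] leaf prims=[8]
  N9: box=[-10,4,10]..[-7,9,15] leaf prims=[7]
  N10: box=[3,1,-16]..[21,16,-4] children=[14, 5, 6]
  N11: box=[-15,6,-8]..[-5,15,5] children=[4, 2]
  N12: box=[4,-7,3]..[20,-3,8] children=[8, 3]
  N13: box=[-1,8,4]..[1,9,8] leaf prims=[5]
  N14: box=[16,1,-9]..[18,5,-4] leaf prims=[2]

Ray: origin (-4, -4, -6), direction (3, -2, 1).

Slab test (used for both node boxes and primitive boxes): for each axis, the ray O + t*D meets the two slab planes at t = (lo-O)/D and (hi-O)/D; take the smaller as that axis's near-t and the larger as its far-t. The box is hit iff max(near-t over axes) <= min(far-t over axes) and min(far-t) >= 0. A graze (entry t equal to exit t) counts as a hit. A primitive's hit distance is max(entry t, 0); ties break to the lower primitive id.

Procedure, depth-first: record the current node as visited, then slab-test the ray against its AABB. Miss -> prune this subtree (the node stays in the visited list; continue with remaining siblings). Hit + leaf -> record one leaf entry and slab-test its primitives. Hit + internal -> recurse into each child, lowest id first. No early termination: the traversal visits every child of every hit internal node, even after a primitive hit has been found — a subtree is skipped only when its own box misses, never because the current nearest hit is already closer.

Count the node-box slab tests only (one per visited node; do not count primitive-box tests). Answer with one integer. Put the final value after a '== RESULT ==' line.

Walk:
N0 x:[-11/3,25/3] y:[-10,3/2] z:[-10,23] -> hit [-11/3,3/2], descend [1, 10, 11, 12]
  N1 x:[-2,8] y:[-13/2,-4] z:[10,23] -> miss, prune
  N10 x:[7/3,25/3] y:[-10,-5/2] z:[-10,2] -> miss, prune
  N11 x:[-11/3,-1/3] y:[-19/2,-5] z:[-2,11] -> miss, prune
  N12 x:[8/3,8] y:[-1/2,3/2] z:[9,14] -> miss, prune

Summary -> nodes [0, 1, 10, 11, 12]; box-tests=5; leaf-entries=0; first=miss

== RESULT ==
5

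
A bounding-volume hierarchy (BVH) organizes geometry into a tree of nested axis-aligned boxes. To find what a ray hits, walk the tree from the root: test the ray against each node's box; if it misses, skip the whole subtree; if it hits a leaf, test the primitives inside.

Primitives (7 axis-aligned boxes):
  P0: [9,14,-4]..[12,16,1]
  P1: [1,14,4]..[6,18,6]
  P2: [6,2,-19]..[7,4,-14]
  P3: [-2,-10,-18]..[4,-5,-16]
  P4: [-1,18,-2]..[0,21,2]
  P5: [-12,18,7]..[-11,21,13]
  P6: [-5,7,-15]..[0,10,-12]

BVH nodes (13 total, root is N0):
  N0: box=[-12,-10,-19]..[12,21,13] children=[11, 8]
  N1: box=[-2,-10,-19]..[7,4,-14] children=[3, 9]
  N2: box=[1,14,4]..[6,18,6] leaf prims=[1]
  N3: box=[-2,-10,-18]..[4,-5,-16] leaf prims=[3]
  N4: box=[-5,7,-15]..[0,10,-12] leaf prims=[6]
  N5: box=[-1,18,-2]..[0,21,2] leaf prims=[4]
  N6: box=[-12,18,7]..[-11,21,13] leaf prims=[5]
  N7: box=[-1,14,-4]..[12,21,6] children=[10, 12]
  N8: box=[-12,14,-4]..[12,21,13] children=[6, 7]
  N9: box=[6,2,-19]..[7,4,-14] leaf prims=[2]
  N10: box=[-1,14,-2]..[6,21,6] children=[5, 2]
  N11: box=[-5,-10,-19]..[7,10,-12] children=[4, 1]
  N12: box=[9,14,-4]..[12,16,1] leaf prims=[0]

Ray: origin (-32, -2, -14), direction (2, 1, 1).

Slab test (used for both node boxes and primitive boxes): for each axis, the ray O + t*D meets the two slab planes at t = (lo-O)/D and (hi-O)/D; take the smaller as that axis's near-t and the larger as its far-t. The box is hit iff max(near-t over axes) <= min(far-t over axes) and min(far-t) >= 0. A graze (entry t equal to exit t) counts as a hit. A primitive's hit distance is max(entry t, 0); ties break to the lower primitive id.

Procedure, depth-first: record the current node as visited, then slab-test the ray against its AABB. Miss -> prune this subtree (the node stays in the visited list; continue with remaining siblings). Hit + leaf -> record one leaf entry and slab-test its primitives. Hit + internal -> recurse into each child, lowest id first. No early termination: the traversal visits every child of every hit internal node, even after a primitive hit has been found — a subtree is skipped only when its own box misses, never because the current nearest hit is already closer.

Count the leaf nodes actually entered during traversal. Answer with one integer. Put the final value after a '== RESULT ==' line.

Walk:
N0 x:[10,22] y:[-8,23] z:[-5,27] -> hit [10,22], descend [8, 11]
  N8 x:[10,22] y:[16,23] z:[10,27] -> hit [16,22], descend [6, 7]
    N6 x:[10,21/2] y:[20,23] z:[21,27] -> miss, prune
    N7 x:[31/2,22] y:[16,23] z:[10,20] -> hit [16,20], descend [10, 12]
      N10 x:[31/2,19] y:[16,23] z:[12,20] -> hit [16,19], descend [2, 5]
        N2 x:[33/2,19] y:[16,20] z:[18,20] -> hit [18,19] leaf, test {P1@t=18}
        N5 x:[31/2,16] y:[20,23] z:[12,16] -> miss, prune
      N12 x:[41/2,22] y:[16,18] z:[10,15] -> miss, prune
  N11 x:[27/2,39/2] y:[-8,12] z:[-5,2] -> miss, prune

order=[0, 8, 6, 7, 10, 2, 5, 12, 11]  |boxes|=9  |leaves|=1  hit=P1

== RESULT ==
1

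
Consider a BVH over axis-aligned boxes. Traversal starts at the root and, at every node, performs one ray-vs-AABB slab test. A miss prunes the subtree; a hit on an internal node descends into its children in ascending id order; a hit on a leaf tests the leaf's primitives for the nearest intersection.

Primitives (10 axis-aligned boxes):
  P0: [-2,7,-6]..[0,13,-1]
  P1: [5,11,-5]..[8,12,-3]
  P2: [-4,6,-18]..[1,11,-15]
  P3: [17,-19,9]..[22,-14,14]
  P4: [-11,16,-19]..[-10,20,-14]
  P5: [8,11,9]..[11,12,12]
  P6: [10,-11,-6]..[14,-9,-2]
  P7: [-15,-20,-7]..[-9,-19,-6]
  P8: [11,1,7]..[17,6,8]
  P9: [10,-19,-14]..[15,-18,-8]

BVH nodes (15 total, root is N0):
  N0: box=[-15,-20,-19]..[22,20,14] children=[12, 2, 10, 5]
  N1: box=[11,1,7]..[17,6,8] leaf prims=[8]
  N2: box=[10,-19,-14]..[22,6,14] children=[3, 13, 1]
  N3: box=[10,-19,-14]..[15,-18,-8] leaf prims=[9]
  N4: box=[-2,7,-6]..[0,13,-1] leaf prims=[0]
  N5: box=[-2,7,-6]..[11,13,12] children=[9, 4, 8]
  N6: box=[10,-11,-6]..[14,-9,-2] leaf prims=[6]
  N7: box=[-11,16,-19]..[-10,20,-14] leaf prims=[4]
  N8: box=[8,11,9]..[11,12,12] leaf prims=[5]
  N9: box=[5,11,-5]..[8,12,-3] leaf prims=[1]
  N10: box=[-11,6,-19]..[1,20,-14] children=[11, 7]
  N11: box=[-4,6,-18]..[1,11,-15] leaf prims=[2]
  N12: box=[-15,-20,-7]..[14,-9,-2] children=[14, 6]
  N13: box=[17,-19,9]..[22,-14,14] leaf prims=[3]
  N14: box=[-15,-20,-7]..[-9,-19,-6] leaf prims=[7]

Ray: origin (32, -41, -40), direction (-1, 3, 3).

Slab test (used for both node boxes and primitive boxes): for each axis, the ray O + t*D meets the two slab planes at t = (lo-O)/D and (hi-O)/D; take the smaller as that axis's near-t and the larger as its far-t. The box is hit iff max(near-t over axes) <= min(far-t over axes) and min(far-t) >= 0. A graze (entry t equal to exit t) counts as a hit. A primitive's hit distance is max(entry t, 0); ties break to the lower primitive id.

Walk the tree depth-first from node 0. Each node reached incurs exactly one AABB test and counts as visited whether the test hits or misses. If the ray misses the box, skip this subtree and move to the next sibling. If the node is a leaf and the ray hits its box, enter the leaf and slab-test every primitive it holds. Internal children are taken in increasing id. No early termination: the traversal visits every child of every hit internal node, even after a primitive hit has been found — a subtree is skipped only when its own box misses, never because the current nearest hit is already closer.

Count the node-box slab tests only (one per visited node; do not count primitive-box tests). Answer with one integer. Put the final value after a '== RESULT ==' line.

Traverse from the root:
N0 x:[10,47] y:[7,61/3] z:[7,18] -> hit [10,18], descend [2, 5, 10, 12]
  N2 x:[10,22] y:[22/3,47/3] z:[26/3,18] -> hit [10,47/3], descend [1, 3, 13]
    N1 x:[15,21] y:[14,47/3] z:[47/3,16] -> hit [47/3,47/3] leaf, test {P8@t=47/3}
    N3 x:[17,22] y:[22/3,23/3] z:[26/3,32/3] -> miss, prune
    N13 x:[10,15] y:[22/3,9] z:[49/3,18] -> miss, prune
  N5 x:[21,34] y:[16,18] z:[34/3,52/3] -> miss, prune
  N10 x:[31,43] y:[47/3,61/3] z:[7,26/3] -> miss, prune
  N12 x:[18,47] y:[7,32/3] z:[11,38/3] -> miss, prune

Summary -> nodes [0, 2, 1, 3, 13, 5, 10, 12]; box-tests=8; leaf-entries=1; first=P8

== RESULT ==
8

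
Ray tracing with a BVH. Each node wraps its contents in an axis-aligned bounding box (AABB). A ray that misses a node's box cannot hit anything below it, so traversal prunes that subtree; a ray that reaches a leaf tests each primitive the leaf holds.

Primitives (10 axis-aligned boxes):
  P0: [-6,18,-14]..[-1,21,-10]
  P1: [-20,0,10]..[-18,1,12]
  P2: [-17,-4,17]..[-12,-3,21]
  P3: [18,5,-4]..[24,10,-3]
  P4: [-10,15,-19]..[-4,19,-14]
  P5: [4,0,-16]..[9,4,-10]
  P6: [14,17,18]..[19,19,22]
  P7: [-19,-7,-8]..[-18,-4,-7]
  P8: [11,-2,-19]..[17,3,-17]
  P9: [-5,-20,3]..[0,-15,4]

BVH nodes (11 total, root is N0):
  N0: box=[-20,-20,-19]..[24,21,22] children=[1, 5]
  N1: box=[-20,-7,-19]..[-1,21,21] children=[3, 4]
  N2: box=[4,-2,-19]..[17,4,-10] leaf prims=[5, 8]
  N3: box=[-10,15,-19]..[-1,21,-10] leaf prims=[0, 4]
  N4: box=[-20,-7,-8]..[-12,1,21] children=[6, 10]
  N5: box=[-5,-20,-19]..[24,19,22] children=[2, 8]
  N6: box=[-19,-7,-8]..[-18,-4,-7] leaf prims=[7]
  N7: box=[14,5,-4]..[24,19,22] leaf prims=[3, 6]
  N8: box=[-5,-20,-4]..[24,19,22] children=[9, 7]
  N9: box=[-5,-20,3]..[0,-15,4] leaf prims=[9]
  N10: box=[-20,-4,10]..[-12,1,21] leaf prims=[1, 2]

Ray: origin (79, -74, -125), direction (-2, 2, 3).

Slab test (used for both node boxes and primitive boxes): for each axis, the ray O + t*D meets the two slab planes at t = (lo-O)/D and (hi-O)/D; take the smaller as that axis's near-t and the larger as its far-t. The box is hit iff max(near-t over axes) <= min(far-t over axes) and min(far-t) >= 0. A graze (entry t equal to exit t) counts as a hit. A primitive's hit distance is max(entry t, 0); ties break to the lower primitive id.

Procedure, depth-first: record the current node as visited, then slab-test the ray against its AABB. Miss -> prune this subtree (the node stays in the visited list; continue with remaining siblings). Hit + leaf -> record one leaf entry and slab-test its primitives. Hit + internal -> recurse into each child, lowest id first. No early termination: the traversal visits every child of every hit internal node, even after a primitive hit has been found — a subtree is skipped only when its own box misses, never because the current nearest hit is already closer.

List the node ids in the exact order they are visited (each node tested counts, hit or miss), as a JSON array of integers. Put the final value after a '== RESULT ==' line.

Walk:
N0 x:[55/2,99/2] y:[27,95/2] z:[106/3,49] -> hit [106/3,95/2], descend [1, 5]
  N1 x:[40,99/2] y:[67/2,95/2] z:[106/3,146/3] -> hit [40,95/2], descend [3, 4]
    N3 x:[40,89/2] y:[89/2,95/2] z:[106/3,115/3] -> miss, prune
    N4 x:[91/2,99/2] y:[67/2,75/2] z:[39,146/3] -> miss, prune
  N5 x:[55/2,42] y:[27,93/2] z:[106/3,49] -> hit [106/3,42], descend [2, 8]
    N2 x:[31,75/2] y:[36,39] z:[106/3,115/3] -> hit [36,75/2] leaf, test {P5@t=37, P8(miss)}
    N8 x:[55/2,42] y:[27,93/2] z:[121/3,49] -> hit [121/3,42], descend [7, 9]
      N7 x:[55/2,65/2] y:[79/2,93/2] z:[121/3,49] -> miss, prune
      N9 x:[79/2,42] y:[27,59/2] z:[128/3,43] -> miss, prune

9 AABB tests over nodes [0, 1, 3, 4, 5, 2, 8, 7, 9]; 1 leaf entered; closest P5.

== RESULT ==
[0, 1, 3, 4, 5, 2, 8, 7, 9]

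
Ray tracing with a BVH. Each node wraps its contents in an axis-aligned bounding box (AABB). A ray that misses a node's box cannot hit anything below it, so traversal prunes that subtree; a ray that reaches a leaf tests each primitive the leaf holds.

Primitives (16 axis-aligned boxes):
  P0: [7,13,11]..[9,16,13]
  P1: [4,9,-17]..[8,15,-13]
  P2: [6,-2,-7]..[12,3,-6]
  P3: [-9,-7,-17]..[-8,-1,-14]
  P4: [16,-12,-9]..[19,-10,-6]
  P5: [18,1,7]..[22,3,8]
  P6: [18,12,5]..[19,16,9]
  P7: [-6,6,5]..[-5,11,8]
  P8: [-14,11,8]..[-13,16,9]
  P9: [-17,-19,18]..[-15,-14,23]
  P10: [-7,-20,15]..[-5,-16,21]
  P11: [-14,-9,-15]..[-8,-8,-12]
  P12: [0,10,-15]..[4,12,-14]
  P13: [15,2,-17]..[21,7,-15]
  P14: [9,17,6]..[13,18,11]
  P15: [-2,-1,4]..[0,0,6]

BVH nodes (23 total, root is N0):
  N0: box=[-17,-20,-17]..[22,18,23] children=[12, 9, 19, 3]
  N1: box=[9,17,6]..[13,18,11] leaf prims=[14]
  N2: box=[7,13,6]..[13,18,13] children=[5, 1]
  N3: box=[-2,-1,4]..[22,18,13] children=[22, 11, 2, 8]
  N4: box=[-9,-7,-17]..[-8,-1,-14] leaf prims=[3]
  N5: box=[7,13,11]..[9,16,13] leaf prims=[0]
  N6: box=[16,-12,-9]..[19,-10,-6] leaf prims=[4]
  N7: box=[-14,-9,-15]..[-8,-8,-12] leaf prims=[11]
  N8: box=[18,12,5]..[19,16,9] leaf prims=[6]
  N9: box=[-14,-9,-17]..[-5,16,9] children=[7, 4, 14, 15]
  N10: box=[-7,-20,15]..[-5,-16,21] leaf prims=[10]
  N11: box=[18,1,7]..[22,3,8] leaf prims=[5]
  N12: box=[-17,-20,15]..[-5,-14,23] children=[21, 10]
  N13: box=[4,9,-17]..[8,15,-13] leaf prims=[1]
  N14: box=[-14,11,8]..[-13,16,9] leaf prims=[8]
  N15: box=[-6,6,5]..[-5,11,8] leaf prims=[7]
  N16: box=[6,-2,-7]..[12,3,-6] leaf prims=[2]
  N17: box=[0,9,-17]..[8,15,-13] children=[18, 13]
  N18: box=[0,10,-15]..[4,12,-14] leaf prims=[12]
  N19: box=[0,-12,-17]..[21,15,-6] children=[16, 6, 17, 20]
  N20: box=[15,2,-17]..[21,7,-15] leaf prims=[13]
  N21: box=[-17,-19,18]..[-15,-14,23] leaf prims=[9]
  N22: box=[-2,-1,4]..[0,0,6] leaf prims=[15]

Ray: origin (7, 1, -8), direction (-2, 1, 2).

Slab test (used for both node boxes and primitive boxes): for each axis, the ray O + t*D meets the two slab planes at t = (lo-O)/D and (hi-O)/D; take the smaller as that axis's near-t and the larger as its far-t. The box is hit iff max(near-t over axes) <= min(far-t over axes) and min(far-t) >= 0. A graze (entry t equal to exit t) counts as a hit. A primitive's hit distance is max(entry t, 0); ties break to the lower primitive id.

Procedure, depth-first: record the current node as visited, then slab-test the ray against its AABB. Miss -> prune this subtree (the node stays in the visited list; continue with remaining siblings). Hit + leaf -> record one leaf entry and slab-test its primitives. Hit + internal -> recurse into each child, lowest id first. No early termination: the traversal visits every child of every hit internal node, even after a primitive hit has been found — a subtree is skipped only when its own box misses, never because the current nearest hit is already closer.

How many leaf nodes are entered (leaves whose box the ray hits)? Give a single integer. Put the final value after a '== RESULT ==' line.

Walk:
N0 x:[-15/2,12] y:[-21,17] z:[-9/2,31/2] -> hit [-9/2,12], descend [3, 9, 12, 19]
  N3 x:[-15/2,9/2] y:[-2,17] z:[6,21/2] -> miss, prune
  N9 x:[6,21/2] y:[-10,15] z:[-9/2,17/2] -> hit [6,17/2], descend [4, 7, 14, 15]
    N4 x:[15/2,8] y:[-8,-2] z:[-9/2,-3] -> miss, prune
    N7 x:[15/2,21/2] y:[-10,-9] z:[-7/2,-2] -> miss, prune
    N14 x:[10,21/2] y:[10,15] z:[8,17/2] -> miss, prune
    N15 x:[6,13/2] y:[5,10] z:[13/2,8] -> hit [13/2,13/2] leaf, test {P7@t=13/2}
  N12 x:[6,12] y:[-21,-15] z:[23/2,31/2] -> miss, prune
  N19 x:[-7,7/2] y:[-13,14] z:[-9/2,1] -> hit [-9/2,1], descend [6, 16, 17, 20]
    N6 x:[-6,-9/2] y:[-13,-11] z:[-1/2,1] -> miss, prune
    N16 x:[-5/2,1/2] y:[-3,2] z:[1/2,1] -> hit [1/2,1/2] leaf, test {P2@t=1/2}
    N17 x:[-1/2,7/2] y:[8,14] z:[-9/2,-5/2] -> miss, prune
    N20 x:[-7,-4] y:[1,6] z:[-9/2,-7/2] -> miss, prune

order=[0, 3, 9, 4, 7, 14, 15, 12, 19, 6, 16, 17, 20]  |boxes|=13  |leaves|=2  hit=P2

== RESULT ==
2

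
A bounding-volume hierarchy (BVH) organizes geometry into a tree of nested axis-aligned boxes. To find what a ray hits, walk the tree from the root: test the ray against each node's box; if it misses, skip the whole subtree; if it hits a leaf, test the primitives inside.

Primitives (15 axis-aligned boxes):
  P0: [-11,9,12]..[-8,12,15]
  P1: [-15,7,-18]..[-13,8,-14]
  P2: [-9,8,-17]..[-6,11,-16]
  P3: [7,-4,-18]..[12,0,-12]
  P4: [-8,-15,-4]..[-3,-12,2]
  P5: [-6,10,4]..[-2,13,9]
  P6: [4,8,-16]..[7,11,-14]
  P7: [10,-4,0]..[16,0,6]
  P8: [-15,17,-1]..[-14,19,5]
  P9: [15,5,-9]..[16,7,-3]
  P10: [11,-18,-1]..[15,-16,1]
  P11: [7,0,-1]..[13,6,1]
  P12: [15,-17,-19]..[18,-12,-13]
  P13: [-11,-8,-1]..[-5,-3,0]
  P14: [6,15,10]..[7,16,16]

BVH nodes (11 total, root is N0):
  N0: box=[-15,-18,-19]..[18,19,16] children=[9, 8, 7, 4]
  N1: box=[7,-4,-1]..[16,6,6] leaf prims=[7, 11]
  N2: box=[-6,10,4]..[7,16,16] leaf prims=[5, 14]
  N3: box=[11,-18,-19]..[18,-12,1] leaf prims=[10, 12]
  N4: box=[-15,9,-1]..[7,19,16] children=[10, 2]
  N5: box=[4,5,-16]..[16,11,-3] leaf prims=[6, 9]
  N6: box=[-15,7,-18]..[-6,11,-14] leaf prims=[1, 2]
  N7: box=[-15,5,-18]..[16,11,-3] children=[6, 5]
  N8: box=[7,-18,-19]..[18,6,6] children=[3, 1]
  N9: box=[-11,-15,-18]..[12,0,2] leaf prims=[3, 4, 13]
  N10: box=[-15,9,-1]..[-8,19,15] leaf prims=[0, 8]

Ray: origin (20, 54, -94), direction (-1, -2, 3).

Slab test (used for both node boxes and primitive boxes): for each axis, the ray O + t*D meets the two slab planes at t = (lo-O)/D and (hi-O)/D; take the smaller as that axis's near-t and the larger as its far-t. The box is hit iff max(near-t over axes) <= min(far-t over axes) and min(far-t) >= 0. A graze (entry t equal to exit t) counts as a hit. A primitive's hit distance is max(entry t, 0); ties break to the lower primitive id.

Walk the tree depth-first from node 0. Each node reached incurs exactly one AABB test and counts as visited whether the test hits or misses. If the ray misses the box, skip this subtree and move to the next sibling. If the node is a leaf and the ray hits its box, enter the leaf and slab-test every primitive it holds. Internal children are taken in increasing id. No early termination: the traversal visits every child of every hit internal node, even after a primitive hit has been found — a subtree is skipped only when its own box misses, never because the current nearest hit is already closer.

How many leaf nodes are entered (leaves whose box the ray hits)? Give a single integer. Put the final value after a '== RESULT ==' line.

Trace the traversal:
N0 x:[2,35] y:[35/2,36] z:[25,110/3] -> hit [25,35], descend [4, 7, 8, 9]
  N4 x:[13,35] y:[35/2,45/2] z:[31,110/3] -> miss, prune
  N7 x:[4,35] y:[43/2,49/2] z:[76/3,91/3] -> miss, prune
  N8 x:[2,13] y:[24,36] z:[25,100/3] -> miss, prune
  N9 x:[8,31] y:[27,69/2] z:[76/3,32] -> hit [27,31] leaf, test {P3(miss), P4(miss), P13@t=31}

order=[0, 4, 7, 8, 9]  |boxes|=5  |leaves|=1  hit=P13

== RESULT ==
1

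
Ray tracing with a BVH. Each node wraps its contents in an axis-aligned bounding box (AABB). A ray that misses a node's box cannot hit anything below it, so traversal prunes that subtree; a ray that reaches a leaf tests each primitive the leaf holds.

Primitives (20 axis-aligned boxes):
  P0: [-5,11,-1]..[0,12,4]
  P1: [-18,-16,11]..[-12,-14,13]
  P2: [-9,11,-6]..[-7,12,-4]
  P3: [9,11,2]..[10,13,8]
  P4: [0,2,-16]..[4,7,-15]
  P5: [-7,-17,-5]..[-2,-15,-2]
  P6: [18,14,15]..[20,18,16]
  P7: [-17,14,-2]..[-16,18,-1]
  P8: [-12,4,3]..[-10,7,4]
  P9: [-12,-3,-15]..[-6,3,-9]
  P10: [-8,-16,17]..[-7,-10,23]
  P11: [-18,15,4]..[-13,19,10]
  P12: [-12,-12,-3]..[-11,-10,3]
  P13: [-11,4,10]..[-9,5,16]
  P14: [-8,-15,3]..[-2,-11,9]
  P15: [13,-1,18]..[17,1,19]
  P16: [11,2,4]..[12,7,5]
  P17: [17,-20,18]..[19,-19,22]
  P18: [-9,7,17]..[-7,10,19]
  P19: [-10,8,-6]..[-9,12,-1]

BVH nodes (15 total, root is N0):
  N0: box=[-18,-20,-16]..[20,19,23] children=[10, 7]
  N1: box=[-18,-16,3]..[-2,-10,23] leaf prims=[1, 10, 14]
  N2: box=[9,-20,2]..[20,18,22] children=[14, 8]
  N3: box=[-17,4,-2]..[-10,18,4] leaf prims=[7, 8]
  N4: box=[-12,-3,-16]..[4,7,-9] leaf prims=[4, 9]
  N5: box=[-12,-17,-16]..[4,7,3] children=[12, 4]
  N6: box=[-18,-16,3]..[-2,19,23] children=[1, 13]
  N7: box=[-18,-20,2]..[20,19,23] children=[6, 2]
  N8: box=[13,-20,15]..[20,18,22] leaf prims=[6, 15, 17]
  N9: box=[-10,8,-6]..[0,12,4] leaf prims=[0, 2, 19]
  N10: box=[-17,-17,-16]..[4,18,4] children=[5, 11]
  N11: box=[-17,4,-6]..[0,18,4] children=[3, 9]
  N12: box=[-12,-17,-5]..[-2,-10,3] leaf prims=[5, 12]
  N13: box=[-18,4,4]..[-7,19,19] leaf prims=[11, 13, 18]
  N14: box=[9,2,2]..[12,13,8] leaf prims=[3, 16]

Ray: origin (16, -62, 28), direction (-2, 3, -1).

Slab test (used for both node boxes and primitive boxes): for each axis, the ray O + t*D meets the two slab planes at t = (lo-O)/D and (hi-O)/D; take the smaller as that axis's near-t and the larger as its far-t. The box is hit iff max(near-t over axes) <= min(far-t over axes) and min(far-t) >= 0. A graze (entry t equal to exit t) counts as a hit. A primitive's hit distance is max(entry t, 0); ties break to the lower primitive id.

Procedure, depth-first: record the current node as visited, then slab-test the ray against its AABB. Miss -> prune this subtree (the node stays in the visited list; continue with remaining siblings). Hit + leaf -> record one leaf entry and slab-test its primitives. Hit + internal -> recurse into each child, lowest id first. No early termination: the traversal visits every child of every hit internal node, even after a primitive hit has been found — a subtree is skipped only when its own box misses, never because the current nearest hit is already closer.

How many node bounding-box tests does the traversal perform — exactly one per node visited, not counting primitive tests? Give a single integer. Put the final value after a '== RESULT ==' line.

Traverse from the root:
N0 x:[-2,17] y:[14,27] z:[5,44] -> hit [14,17], descend [7, 10]
  N7 x:[-2,17] y:[14,27] z:[5,26] -> hit [14,17], descend [2, 6]
    N2 x:[-2,7/2] y:[14,80/3] z:[6,26] -> miss, prune
    N6 x:[9,17] y:[46/3,27] z:[5,25] -> hit [46/3,17], descend [1, 13]
      N1 x:[9,17] y:[46/3,52/3] z:[5,25] -> hit [46/3,17] leaf, test {P1@t=46/3, P10(miss), P14(miss)}
      N13 x:[23/2,17] y:[22,27] z:[9,24] -> miss, prune
  N10 x:[6,33/2] y:[15,80/3] z:[24,44] -> miss, prune

Summary -> nodes [0, 7, 2, 6, 1, 13, 10]; box-tests=7; leaf-entries=1; first=P1

== RESULT ==
7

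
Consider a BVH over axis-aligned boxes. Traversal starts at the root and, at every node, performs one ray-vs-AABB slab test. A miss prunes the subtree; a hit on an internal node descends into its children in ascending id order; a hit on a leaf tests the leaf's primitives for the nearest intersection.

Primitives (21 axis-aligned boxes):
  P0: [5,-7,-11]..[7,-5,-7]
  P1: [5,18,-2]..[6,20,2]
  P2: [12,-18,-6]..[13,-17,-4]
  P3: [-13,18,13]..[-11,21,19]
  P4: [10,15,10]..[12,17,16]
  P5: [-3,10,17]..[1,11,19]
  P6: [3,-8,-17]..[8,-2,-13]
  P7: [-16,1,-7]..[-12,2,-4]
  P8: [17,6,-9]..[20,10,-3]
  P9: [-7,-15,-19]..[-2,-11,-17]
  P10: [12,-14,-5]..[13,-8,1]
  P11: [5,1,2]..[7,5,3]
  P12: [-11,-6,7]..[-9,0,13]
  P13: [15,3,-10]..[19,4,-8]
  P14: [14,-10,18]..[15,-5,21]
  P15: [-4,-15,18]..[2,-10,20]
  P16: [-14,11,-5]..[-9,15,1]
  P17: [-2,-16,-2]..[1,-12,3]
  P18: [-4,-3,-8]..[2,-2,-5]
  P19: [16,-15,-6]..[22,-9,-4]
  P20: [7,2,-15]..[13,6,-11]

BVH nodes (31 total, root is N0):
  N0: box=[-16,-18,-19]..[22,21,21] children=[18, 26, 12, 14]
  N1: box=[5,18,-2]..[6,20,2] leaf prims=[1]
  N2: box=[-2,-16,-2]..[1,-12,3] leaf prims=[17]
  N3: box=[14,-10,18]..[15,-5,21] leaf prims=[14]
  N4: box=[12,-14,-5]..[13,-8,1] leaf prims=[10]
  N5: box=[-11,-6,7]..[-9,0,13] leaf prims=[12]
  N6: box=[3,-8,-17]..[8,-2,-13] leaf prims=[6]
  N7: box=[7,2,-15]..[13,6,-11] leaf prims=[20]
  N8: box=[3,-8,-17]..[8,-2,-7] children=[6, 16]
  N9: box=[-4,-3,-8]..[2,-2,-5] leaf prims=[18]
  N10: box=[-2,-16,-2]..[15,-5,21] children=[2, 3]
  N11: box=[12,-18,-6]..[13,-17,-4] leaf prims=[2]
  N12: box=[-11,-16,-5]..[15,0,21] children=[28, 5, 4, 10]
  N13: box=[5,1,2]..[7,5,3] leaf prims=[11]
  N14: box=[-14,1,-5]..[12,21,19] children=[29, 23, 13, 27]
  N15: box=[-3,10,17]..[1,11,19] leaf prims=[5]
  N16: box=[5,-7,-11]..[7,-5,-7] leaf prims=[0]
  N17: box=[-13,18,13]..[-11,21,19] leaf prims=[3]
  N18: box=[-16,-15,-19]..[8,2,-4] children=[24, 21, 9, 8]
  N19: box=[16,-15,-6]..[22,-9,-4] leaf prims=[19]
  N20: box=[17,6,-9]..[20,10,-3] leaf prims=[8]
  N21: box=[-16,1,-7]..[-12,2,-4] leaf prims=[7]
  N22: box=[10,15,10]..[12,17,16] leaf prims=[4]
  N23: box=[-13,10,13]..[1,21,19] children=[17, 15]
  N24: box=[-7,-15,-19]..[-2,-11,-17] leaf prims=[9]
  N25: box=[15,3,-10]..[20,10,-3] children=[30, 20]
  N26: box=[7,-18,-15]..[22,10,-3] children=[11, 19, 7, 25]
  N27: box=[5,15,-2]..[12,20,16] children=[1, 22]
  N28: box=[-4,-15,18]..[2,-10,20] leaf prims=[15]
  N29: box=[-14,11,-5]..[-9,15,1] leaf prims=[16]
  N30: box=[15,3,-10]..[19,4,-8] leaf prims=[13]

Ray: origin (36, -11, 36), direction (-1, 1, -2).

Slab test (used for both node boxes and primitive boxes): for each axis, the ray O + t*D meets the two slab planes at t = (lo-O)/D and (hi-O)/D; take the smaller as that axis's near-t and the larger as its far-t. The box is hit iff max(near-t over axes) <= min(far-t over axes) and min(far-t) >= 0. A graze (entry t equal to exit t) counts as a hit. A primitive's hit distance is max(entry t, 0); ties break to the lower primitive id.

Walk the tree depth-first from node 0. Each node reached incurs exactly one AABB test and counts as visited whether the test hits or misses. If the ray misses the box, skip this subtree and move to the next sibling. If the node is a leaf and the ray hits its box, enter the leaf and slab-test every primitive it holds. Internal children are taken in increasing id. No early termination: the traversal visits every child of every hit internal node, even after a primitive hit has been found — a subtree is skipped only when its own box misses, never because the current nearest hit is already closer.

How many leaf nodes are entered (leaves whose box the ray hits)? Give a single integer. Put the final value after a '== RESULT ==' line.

Trace the traversal:
N0 x:[14,52] y:[-7,32] z:[15/2,55/2] -> hit [14,55/2], descend [12, 14, 18, 26]
  N12 x:[21,47] y:[-5,11] z:[15/2,41/2] -> miss, prune
  N14 x:[24,50] y:[12,32] z:[17/2,41/2] -> miss, prune
  N18 x:[28,52] y:[-4,13] z:[20,55/2] -> miss, prune
  N26 x:[14,29] y:[-7,21] z:[39/2,51/2] -> hit [39/2,21], descend [7, 11, 19, 25]
    N7 x:[23,29] y:[13,17] z:[47/2,51/2] -> miss, prune
    N11 x:[23,24] y:[-7,-6] z:[20,21] -> miss, prune
    N19 x:[14,20] y:[-4,2] z:[20,21] -> miss, prune
    N25 x:[16,21] y:[14,21] z:[39/2,23] -> hit [39/2,21], descend [20, 30]
      N20 x:[16,19] y:[17,21] z:[39/2,45/2] -> miss, prune
      N30 x:[17,21] y:[14,15] z:[22,23] -> miss, prune

Summary -> nodes [0, 12, 14, 18, 26, 7, 11, 19, 25, 20, 30]; box-tests=11; leaf-entries=0; first=miss

== RESULT ==
0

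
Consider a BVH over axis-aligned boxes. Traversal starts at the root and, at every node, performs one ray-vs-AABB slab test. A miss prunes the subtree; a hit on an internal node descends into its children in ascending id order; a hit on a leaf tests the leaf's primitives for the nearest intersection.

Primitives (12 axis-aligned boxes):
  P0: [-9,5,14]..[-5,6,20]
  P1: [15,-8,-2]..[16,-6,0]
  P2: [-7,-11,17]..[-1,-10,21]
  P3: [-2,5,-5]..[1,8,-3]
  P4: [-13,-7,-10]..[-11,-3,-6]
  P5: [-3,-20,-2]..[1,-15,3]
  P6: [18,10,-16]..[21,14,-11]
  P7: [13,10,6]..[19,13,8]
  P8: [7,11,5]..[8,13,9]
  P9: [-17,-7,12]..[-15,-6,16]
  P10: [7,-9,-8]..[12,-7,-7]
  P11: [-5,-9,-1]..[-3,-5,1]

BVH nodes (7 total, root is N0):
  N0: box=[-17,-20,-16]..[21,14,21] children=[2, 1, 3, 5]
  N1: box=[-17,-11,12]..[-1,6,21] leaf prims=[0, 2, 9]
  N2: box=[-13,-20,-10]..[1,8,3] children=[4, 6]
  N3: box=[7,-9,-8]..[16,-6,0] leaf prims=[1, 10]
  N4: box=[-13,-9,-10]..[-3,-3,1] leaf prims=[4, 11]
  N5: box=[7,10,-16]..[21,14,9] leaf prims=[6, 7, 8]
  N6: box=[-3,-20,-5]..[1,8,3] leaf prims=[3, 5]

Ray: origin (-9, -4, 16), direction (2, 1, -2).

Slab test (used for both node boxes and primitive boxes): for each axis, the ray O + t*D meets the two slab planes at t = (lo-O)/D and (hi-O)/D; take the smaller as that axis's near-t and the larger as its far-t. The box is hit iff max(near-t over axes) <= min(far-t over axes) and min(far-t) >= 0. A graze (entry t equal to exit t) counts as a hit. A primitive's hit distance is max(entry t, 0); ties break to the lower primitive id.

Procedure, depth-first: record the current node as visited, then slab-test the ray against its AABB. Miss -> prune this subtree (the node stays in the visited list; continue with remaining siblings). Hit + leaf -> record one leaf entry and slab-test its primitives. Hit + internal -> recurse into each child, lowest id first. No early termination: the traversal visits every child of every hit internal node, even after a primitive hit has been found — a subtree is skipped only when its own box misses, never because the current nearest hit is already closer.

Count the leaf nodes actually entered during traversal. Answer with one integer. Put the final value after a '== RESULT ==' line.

Traverse from the root:
N0 x:[-4,15] y:[-16,18] z:[-5/2,16] -> hit [-5/2,15], descend [1, 2, 3, 5]
  N1 x:[-4,4] y:[-7,10] z:[-5/2,2] -> hit [-5/2,2] leaf, test {P0(miss), P2(miss), P9(miss)}
  N2 x:[-2,5] y:[-16,12] z:[13/2,13] -> miss, prune
  N3 x:[8,25/2] y:[-5,-2] z:[8,12] -> miss, prune
  N5 x:[8,15] y:[14,18] z:[7/2,16] -> hit [14,15] leaf, test {P6@t=14, P7(miss), P8(miss)}

5 AABB tests over nodes [0, 1, 2, 3, 5]; 2 leaves entered; closest P6.

== RESULT ==
2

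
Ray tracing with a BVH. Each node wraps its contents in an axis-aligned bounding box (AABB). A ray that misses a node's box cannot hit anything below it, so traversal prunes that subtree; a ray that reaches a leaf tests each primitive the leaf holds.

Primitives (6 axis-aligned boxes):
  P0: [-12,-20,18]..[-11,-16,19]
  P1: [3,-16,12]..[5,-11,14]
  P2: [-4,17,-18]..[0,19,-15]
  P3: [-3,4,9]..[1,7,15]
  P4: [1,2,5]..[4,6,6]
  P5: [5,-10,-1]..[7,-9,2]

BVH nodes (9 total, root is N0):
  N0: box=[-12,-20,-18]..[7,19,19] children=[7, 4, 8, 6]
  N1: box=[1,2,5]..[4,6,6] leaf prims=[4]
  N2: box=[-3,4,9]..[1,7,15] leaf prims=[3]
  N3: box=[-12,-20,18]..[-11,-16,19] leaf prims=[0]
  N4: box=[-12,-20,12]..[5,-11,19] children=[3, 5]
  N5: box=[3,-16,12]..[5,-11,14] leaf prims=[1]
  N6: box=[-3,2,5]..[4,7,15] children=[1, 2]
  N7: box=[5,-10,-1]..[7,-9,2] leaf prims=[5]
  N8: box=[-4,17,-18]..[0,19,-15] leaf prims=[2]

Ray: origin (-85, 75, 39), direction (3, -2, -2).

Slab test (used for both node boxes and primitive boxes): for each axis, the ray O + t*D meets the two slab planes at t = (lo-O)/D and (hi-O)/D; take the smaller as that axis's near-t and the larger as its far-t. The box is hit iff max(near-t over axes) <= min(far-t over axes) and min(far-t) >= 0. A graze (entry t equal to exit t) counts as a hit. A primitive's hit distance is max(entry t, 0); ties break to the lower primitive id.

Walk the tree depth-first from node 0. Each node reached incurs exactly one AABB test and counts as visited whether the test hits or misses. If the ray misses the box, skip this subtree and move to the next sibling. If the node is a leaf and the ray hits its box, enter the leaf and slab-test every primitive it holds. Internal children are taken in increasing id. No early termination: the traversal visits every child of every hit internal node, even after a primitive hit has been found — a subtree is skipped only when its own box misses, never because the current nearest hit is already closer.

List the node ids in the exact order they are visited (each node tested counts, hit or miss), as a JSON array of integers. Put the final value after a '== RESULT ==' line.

Walk:
N0 x:[73/3,92/3] y:[28,95/2] z:[10,57/2] -> hit [28,57/2], descend [4, 6, 7, 8]
  N4 x:[73/3,30] y:[43,95/2] z:[10,27/2] -> miss, prune
  N6 x:[82/3,89/3] y:[34,73/2] z:[12,17] -> miss, prune
  N7 x:[30,92/3] y:[42,85/2] z:[37/2,20] -> miss, prune
  N8 x:[27,85/3] y:[28,29] z:[27,57/2] -> hit [28,85/3] leaf, test {P2@t=28}

Summary -> nodes [0, 4, 6, 7, 8]; box-tests=5; leaf-entries=1; first=P2

== RESULT ==
[0, 4, 6, 7, 8]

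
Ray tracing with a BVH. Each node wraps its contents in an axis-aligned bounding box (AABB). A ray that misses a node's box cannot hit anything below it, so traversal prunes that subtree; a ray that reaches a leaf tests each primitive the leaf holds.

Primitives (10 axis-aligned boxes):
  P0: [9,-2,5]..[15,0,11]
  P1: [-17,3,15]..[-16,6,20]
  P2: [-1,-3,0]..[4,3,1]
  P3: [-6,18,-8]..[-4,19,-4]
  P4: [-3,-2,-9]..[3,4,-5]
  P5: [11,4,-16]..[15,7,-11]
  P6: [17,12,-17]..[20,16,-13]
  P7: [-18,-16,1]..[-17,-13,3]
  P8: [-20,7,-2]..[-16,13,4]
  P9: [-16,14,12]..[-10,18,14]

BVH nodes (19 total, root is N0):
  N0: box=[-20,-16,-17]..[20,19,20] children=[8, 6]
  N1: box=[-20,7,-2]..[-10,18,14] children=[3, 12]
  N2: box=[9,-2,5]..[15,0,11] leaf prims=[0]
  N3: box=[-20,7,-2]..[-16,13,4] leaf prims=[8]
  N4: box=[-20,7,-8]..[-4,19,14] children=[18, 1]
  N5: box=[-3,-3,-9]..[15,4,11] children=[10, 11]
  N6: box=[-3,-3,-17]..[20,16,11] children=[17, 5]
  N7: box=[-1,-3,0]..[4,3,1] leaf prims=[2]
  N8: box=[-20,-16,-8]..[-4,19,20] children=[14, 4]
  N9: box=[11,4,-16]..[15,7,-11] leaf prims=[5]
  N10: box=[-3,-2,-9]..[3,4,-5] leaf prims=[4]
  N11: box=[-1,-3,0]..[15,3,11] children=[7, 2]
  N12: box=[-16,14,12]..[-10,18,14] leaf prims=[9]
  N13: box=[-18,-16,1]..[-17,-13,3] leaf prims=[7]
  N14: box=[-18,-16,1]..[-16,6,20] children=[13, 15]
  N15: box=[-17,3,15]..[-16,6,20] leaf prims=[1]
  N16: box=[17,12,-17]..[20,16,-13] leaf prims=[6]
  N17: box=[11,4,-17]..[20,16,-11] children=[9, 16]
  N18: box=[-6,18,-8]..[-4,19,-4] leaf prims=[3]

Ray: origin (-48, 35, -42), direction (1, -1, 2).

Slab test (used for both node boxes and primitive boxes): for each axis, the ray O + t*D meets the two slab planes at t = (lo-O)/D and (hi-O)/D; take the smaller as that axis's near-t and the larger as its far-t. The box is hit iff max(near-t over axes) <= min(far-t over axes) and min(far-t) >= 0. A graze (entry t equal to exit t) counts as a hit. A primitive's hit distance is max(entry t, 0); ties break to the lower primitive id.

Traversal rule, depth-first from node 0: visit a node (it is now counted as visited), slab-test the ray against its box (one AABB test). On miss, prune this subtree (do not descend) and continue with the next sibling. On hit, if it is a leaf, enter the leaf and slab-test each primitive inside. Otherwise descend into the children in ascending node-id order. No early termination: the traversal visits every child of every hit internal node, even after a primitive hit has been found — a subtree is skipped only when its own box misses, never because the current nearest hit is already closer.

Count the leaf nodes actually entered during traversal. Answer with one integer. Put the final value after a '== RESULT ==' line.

Trace the traversal:
N0 x:[28,68] y:[16,51] z:[25/2,31] -> hit [28,31], descend [6, 8]
  N6 x:[45,68] y:[19,38] z:[25/2,53/2] -> miss, prune
  N8 x:[28,44] y:[16,51] z:[17,31] -> hit [28,31], descend [4, 14]
    N4 x:[28,44] y:[16,28] z:[17,28] -> hit [28,28], descend [1, 18]
      N1 x:[28,38] y:[17,28] z:[20,28] -> hit [28,28], descend [3, 12]
        N3 x:[28,32] y:[22,28] z:[20,23] -> miss, prune
        N12 x:[32,38] y:[17,21] z:[27,28] -> miss, prune
      N18 x:[42,44] y:[16,17] z:[17,19] -> miss, prune
    N14 x:[30,32] y:[29,51] z:[43/2,31] -> hit [30,31], descend [13, 15]
      N13 x:[30,31] y:[48,51] z:[43/2,45/2] -> miss, prune
      N15 x:[31,32] y:[29,32] z:[57/2,31] -> hit [31,31] leaf, test {P1@t=31}

order=[0, 6, 8, 4, 1, 3, 12, 18, 14, 13, 15]  |boxes|=11  |leaves|=1  hit=P1

== RESULT ==
1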